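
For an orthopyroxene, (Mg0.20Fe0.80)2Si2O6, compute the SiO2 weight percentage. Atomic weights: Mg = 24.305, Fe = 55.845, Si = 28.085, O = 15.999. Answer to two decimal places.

Molar mass of (Mg0.20Fe0.80)2Si2O6 = 0.40·24.305 + 1.60·55.845 + 2·28.085 + 6·15.999 = 251.238 g/mol.
Each formula unit contains 2 Si, equivalent to 2/1 = 2.0000 mol SiO2.
M(SiO2) = 1×28.085 + 2×15.999 = 60.083 g/mol.
Mass of SiO2 per formula unit = 2.0000 × 60.083 = 120.166 g.
SiO2 wt% = 120.166 / 251.238 × 100 = 47.83%.

47.83 wt%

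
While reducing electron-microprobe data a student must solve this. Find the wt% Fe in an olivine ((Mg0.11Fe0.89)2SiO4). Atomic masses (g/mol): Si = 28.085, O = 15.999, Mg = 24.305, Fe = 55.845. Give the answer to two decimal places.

50.50 wt%

Formula mass = 0.22·24.305 + 1.78·55.845 + 1·28.085 + 4·15.999 = 196.832 g/mol, of which 99.404 g is Fe.
So Fe makes up 99.404/196.832 = 0.5050 of the mass, i.e. 50.50%.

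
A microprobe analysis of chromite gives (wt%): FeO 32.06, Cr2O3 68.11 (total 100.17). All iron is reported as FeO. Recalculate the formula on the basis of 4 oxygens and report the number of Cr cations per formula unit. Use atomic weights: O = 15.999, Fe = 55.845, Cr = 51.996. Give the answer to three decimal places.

2.002 Cr apfu

32.06 wt% FeO ÷ 71.844 g/mol = 0.44624 mol, giving 0.44624 Fe and 0.44624 O.
68.11 wt% Cr2O3 ÷ 151.989 g/mol = 0.44812 mol, giving 0.89624 Cr and 1.34436 O.
Oxygen sums to 1.79060; scaling by 4/1.79060 = 2.23389 puts the formula on 4 O.
Cr: 0.89624 × 2.23389 = 2.002 atoms per formula unit.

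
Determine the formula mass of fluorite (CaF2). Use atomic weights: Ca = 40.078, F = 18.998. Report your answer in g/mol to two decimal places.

78.07 g/mol

Ca: 1 × 40.078 = 40.0780
F: 2 × 18.998 = 37.9960
Summing the contributions gives the formula mass.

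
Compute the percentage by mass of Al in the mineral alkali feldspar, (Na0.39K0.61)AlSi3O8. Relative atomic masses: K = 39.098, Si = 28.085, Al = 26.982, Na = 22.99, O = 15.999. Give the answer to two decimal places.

Formula mass = 0.39·22.99 + 0.61·39.098 + 1·26.982 + 3·28.085 + 8·15.999 = 272.045 g/mol, of which 26.982 g is Al.
So Al makes up 26.982/272.045 = 0.0992 of the mass, i.e. 9.92%.

9.92 weight percent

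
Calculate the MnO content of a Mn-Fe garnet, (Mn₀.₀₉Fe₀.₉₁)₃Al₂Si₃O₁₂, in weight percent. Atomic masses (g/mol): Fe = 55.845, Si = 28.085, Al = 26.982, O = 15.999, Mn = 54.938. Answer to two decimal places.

3.85 wt%

M((Mn₀.₀₉Fe₀.₉₁)₃Al₂Si₃O₁₂) = 497.497 g/mol; M(MnO) = 70.937 g/mol.
Moles MnO per formula unit = 0.27 Mn ÷ 1 = 0.2700.
MnO fraction = (0.2700 × 70.937) / 497.497 = 19.153/497.497 = 0.0385.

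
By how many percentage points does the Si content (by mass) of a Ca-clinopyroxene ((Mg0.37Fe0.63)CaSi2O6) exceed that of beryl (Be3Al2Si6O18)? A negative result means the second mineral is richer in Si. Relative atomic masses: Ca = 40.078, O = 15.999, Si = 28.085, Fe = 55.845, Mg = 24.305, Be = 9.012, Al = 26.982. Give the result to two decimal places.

-7.59 percentage points

M((Mg0.37Fe0.63)CaSi2O6) = 236.417 g/mol, so wt% Si = 56.170/236.417 × 100 = 23.76%.
M(Be3Al2Si6O18) = 537.492 g/mol, so wt% Si = 168.510/537.492 × 100 = 31.35%.
23.76 − 31.35 = -7.59 pp.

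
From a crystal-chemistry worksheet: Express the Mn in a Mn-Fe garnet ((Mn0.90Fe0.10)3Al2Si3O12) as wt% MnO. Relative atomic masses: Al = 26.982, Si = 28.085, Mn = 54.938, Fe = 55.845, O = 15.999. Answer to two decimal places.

38.67 wt%

M((Mn0.90Fe0.10)3Al2Si3O12) = 495.293 g/mol; M(MnO) = 70.937 g/mol.
Moles MnO per formula unit = 2.70 Mn ÷ 1 = 2.7000.
MnO fraction = (2.7000 × 70.937) / 495.293 = 191.530/495.293 = 0.3867.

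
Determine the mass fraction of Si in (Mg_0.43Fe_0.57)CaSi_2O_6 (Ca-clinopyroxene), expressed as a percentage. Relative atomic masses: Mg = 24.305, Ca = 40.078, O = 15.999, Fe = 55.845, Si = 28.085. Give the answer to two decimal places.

Molar mass of (Mg_0.43Fe_0.57)CaSi_2O_6: 0.43×24.305 + 0.57×55.845 + 1×40.078 + 2×28.085 + 6×15.999 = 234.525 g/mol.
Mass of Si per formula unit: 2 × 28.085 = 56.170 g.
Weight fraction Si = 56.170 / 234.525 = 0.2395.

23.95 mass %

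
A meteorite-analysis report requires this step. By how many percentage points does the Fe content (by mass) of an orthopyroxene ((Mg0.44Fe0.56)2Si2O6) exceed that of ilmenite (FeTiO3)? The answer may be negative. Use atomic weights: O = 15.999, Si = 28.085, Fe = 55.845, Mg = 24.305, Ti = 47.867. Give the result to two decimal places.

-10.32 percentage points

M((Mg0.44Fe0.56)2Si2O6) = 236.099 g/mol, so wt% Fe = 62.546/236.099 × 100 = 26.49%.
M(FeTiO3) = 151.709 g/mol, so wt% Fe = 55.845/151.709 × 100 = 36.81%.
26.49 − 36.81 = -10.32 pp.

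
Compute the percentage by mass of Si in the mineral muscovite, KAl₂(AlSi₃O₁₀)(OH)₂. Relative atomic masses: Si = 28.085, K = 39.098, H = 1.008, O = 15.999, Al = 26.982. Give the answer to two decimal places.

21.15 weight percent

Formula mass = 1*39.098 + 3*26.982 + 3*28.085 + 12*15.999 + 2*1.008 = 398.303 g/mol, of which 84.255 g is Si.
So Si makes up 84.255/398.303 = 0.2115 of the mass, i.e. 21.15%.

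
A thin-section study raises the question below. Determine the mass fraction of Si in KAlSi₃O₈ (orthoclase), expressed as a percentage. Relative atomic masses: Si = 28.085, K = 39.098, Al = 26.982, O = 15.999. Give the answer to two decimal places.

Formula mass = 1*39.098 + 1*26.982 + 3*28.085 + 8*15.999 = 278.327 g/mol, of which 84.255 g is Si.
So Si makes up 84.255/278.327 = 0.3027 of the mass, i.e. 30.27%.

30.27 weight percent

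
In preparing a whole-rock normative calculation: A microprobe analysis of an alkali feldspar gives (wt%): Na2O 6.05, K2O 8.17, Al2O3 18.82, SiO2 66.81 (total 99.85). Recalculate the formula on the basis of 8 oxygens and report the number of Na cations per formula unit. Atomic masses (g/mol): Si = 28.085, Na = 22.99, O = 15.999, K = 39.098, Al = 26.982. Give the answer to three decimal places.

0.527 Na apfu

Na2O: 6.05/61.979 = 0.09761 mol → 0.19522 mol Na, 0.09761 mol O.
K2O: 8.17/94.195 = 0.08673 mol → 0.17346 mol K, 0.08673 mol O.
Al2O3: 18.82/101.961 = 0.18458 mol → 0.36916 mol Al, 0.55374 mol O.
SiO2: 66.81/60.083 = 1.11196 mol → 1.11196 mol Si, 2.22392 mol O.
Total oxygen = 2.96200 mol. Normalization factor = 8/2.96200 = 2.70088.
Na per 8 O = 0.19522 × 2.70088 = 0.527.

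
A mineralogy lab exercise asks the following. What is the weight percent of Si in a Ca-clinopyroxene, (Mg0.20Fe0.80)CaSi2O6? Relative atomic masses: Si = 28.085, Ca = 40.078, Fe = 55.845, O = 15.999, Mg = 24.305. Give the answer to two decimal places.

Formula mass = 0.20·24.305 + 0.80·55.845 + 1·40.078 + 2·28.085 + 6·15.999 = 241.779 g/mol, of which 56.170 g is Si.
So Si makes up 56.170/241.779 = 0.2323 of the mass, i.e. 23.23%.

23.23 weight percent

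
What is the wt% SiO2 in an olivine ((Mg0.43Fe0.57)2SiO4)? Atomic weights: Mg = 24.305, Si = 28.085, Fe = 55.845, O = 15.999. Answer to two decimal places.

Formula mass = 176.647 g/mol.
1 Si → 1.0000 mol SiO2 per formula unit; M(SiO2) = 60.083, so SiO2 mass = 60.083 g.
60.083/176.647 × 100 = 34.01 wt%.

34.01 wt%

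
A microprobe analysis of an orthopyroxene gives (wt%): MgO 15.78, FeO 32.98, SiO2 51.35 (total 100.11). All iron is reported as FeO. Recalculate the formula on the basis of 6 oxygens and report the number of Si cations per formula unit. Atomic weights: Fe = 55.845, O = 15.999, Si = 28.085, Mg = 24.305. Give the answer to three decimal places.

MgO (M=40.304): mol = 0.39152; Mg = 0.39152, O = 0.39152.
FeO (M=71.844): mol = 0.45905; Fe = 0.45905, O = 0.45905.
SiO2 (M=60.083): mol = 0.85465; Si = 0.85465, O = 1.70930.
ΣO = 2.55987; factor = 6/ΣO = 2.34387.
Si apfu = 0.85465 × 2.34387 = 2.003.

2.003 Si apfu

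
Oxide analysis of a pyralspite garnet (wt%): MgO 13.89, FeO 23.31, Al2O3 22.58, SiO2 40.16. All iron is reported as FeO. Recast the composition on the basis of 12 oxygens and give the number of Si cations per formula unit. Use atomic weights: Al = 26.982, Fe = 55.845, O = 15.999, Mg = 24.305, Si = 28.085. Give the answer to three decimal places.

3.004 Si apfu

MgO (M=40.304): mol = 0.34463; Mg = 0.34463, O = 0.34463.
FeO (M=71.844): mol = 0.32445; Fe = 0.32445, O = 0.32445.
Al2O3 (M=101.961): mol = 0.22146; Al = 0.44292, O = 0.66438.
SiO2 (M=60.083): mol = 0.66841; Si = 0.66841, O = 1.33682.
ΣO = 2.67028; factor = 12/ΣO = 4.49391.
Si apfu = 0.66841 × 4.49391 = 3.004.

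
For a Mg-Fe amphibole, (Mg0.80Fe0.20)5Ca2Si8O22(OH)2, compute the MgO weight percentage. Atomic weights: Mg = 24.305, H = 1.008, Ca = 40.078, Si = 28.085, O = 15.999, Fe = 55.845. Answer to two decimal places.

19.10 wt%

M((Mg0.80Fe0.20)5Ca2Si8O22(OH)2) = 843.893 g/mol; M(MgO) = 40.304 g/mol.
Moles MgO per formula unit = 4 Mg ÷ 1 = 4.0000.
MgO fraction = (4.0000 × 40.304) / 843.893 = 161.216/843.893 = 0.1910.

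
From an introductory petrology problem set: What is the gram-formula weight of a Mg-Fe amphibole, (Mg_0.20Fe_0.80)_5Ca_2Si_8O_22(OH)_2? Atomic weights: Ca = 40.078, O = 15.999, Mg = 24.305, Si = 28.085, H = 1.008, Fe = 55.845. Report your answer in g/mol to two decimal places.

Mg: 1 × 24.305 = 24.3050
Fe: 4 × 55.845 = 223.3800
Ca: 2 × 40.078 = 80.1560
Si: 8 × 28.085 = 224.6800
O: 24 × 15.999 = 383.9760
H: 2 × 1.008 = 2.0160
Summing the contributions gives the formula mass.

938.51 g/mol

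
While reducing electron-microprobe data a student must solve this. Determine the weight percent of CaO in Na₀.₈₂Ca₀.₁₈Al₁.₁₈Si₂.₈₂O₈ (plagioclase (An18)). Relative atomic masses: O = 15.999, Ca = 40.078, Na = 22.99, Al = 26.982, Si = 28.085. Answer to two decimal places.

3.81 wt%

Molar mass of Na₀.₈₂Ca₀.₁₈Al₁.₁₈Si₂.₈₂O₈ = 0.82*22.99 + 0.18*40.078 + 1.18*26.982 + 2.82*28.085 + 8*15.999 = 265.096 g/mol.
Each formula unit contains 0.18 Ca, equivalent to 0.18/1 = 0.1800 mol CaO.
M(CaO) = 1×40.078 + 1×15.999 = 56.077 g/mol.
Mass of CaO per formula unit = 0.1800 × 56.077 = 10.094 g.
CaO wt% = 10.094 / 265.096 × 100 = 3.81%.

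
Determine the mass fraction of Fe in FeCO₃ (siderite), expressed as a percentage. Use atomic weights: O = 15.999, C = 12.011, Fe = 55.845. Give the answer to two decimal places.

48.20 weight percent

Formula mass = 1*55.845 + 1*12.011 + 3*15.999 = 115.853 g/mol, of which 55.845 g is Fe.
So Fe makes up 55.845/115.853 = 0.4820 of the mass, i.e. 48.20%.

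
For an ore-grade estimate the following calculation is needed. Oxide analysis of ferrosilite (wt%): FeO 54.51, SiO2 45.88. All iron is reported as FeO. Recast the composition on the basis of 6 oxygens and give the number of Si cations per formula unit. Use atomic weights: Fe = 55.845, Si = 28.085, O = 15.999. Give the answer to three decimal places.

2.004 Si apfu

FeO: 54.51/71.844 = 0.75873 mol → 0.75873 mol Fe, 0.75873 mol O.
SiO2: 45.88/60.083 = 0.76361 mol → 0.76361 mol Si, 1.52722 mol O.
Total oxygen = 2.28595 mol. Normalization factor = 6/2.28595 = 2.62473.
Si per 6 O = 0.76361 × 2.62473 = 2.004.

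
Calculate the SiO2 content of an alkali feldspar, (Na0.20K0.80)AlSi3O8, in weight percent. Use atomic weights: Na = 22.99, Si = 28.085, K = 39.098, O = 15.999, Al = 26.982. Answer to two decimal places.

Formula mass = 275.105 g/mol.
3 Si → 3.0000 mol SiO2 per formula unit; M(SiO2) = 60.083, so SiO2 mass = 180.249 g.
180.249/275.105 × 100 = 65.52 wt%.

65.52 wt%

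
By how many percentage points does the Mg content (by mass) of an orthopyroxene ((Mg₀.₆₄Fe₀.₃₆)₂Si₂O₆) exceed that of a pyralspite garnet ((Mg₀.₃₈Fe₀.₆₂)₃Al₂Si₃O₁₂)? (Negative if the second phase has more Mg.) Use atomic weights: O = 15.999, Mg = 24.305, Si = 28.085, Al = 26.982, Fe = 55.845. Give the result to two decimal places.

Mg in (Mg₀.₆₄Fe₀.₃₆)₂Si₂O₆: molar mass 223.483 g/mol; 1.28×24.305 = 31.110 g → 13.92 wt%.
Mg in (Mg₀.₃₈Fe₀.₆₂)₃Al₂Si₃O₁₂: molar mass 461.786 g/mol; 1.14×24.305 = 27.708 g → 6.00 wt%.
Difference = 13.92 − 6.00 = 7.92 percentage points.

7.92 percentage points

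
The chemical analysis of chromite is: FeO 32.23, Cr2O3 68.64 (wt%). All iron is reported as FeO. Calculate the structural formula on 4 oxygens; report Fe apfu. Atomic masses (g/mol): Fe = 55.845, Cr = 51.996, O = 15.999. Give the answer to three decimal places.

0.995 Fe apfu

FeO (M=71.844): mol = 0.44861; Fe = 0.44861, O = 0.44861.
Cr2O3 (M=151.989): mol = 0.45161; Cr = 0.90322, O = 1.35483.
ΣO = 1.80344; factor = 4/ΣO = 2.21798.
Fe apfu = 0.44861 × 2.21798 = 0.995.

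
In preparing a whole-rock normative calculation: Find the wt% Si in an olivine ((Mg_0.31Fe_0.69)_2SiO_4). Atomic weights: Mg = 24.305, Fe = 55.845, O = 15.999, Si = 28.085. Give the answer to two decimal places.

15.25 wt%

Formula mass = 0.62×24.305 + 1.38×55.845 + 1×28.085 + 4×15.999 = 184.216 g/mol, of which 28.085 g is Si.
So Si makes up 28.085/184.216 = 0.1525 of the mass, i.e. 15.25%.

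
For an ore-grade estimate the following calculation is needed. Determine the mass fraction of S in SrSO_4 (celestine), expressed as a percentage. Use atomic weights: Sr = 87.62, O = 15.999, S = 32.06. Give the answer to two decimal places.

17.45 weight percent

Formula mass = 1*87.62 + 1*32.06 + 4*15.999 = 183.676 g/mol, of which 32.060 g is S.
So S makes up 32.060/183.676 = 0.1745 of the mass, i.e. 17.45%.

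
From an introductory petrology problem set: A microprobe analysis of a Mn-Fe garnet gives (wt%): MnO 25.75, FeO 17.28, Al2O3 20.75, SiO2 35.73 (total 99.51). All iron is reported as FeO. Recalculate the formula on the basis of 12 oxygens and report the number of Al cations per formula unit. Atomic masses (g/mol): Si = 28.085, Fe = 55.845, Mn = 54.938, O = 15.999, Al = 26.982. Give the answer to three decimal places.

MnO: 25.75/70.937 = 0.36300 mol → 0.36300 mol Mn, 0.36300 mol O.
FeO: 17.28/71.844 = 0.24052 mol → 0.24052 mol Fe, 0.24052 mol O.
Al2O3: 20.75/101.961 = 0.20351 mol → 0.40702 mol Al, 0.61053 mol O.
SiO2: 35.73/60.083 = 0.59468 mol → 0.59468 mol Si, 1.18936 mol O.
Total oxygen = 2.40341 mol. Normalization factor = 12/2.40341 = 4.99291.
Al per 12 O = 0.40702 × 4.99291 = 2.032.

2.032 Al apfu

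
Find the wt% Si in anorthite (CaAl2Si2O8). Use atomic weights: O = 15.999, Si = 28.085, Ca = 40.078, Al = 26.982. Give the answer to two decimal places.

Molar mass of CaAl2Si2O8: 1*40.078 + 2*26.982 + 2*28.085 + 8*15.999 = 278.204 g/mol.
Mass of Si per formula unit: 2 × 28.085 = 56.170 g.
Weight fraction Si = 56.170 / 278.204 = 0.2019.

20.19 wt%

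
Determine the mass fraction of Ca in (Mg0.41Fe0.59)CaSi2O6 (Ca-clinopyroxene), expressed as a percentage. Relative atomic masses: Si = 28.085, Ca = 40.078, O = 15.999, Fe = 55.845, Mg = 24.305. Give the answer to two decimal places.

Formula mass = 0.41·24.305 + 0.59·55.845 + 1·40.078 + 2·28.085 + 6·15.999 = 235.156 g/mol, of which 40.078 g is Ca.
So Ca makes up 40.078/235.156 = 0.1704 of the mass, i.e. 17.04%.

17.04 wt%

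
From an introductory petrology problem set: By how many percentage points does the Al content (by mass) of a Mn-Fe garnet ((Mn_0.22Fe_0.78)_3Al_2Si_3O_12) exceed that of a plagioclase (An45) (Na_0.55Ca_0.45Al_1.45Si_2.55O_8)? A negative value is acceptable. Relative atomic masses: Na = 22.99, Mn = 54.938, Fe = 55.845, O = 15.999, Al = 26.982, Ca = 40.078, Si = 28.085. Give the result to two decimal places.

Al in (Mn_0.22Fe_0.78)_3Al_2Si_3O_12: molar mass 497.143 g/mol; 2×26.982 = 53.964 g → 10.85 wt%.
Al in Na_0.55Ca_0.45Al_1.45Si_2.55O_8: molar mass 269.412 g/mol; 1.45×26.982 = 39.124 g → 14.52 wt%.
Difference = 10.85 − 14.52 = -3.67 percentage points.

-3.67 percentage points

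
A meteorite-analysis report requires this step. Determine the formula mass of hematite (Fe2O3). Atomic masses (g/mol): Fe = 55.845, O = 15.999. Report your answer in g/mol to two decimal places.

The formula mass is the sum 2×55.845 + 3×15.999.

159.69 g/mol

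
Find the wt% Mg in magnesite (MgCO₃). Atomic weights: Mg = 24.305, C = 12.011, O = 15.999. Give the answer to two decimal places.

Formula mass = 1×24.305 + 1×12.011 + 3×15.999 = 84.313 g/mol, of which 24.305 g is Mg.
So Mg makes up 24.305/84.313 = 0.2883 of the mass, i.e. 28.83%.

28.83 weight percent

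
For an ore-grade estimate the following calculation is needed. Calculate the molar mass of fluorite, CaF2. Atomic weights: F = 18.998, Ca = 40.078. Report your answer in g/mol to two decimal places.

78.07 g/mol

The formula mass is the sum 1·40.078 + 2·18.998.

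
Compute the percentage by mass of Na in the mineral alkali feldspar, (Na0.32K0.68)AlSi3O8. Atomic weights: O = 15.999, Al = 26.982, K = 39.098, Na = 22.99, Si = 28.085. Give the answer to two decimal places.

Molar mass of (Na0.32K0.68)AlSi3O8: 0.32*22.99 + 0.68*39.098 + 1*26.982 + 3*28.085 + 8*15.999 = 273.172 g/mol.
Mass of Na per formula unit: 0.32 × 22.99 = 7.357 g.
Weight fraction Na = 7.357 / 273.172 = 0.0269.

2.69 weight percent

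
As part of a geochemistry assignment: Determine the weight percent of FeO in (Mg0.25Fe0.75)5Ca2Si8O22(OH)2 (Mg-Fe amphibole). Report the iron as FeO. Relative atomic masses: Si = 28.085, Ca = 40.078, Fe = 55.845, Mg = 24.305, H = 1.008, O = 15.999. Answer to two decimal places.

28.95 wt%

Molar mass of (Mg0.25Fe0.75)5Ca2Si8O22(OH)2 = 1.25·24.305 + 3.75·55.845 + 2·40.078 + 8·28.085 + 24·15.999 + 2·1.008 = 930.628 g/mol.
Each formula unit contains 3.75 Fe, equivalent to 3.75/1 = 3.7500 mol FeO.
M(FeO) = 1×55.845 + 1×15.999 = 71.844 g/mol.
Mass of FeO per formula unit = 3.7500 × 71.844 = 269.415 g.
FeO wt% = 269.415 / 930.628 × 100 = 28.95%.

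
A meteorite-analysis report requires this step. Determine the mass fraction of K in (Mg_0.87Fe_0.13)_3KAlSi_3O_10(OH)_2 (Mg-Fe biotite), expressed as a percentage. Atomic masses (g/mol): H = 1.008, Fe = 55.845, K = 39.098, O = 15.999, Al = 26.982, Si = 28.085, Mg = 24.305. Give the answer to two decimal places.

M((Mg_0.87Fe_0.13)_3KAlSi_3O_10(OH)_2) = 429.555 g/mol.
K contributes 1 × 39.098 = 39.098 g per mole.
39.098/429.555 = 0.0910 → 9.10%.

9.10 weight percent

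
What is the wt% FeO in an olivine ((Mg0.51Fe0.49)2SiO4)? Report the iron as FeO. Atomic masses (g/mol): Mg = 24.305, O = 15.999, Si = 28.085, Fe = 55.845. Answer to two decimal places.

Molar mass of (Mg0.51Fe0.49)2SiO4 = 1.02×24.305 + 0.98×55.845 + 1×28.085 + 4×15.999 = 171.600 g/mol.
Each formula unit contains 0.98 Fe, equivalent to 0.98/1 = 0.9800 mol FeO.
M(FeO) = 1×55.845 + 1×15.999 = 71.844 g/mol.
Mass of FeO per formula unit = 0.9800 × 71.844 = 70.407 g.
FeO wt% = 70.407 / 171.600 × 100 = 41.03%.

41.03 wt%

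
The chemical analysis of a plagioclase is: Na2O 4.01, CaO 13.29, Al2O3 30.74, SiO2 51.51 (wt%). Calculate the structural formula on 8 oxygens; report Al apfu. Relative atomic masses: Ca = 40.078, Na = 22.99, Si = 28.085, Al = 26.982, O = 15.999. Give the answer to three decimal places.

1.652 Al apfu

Na2O (M=61.979): mol = 0.06470; Na = 0.12940, O = 0.06470.
CaO (M=56.077): mol = 0.23700; Ca = 0.23700, O = 0.23700.
Al2O3 (M=101.961): mol = 0.30149; Al = 0.60298, O = 0.90447.
SiO2 (M=60.083): mol = 0.85731; Si = 0.85731, O = 1.71462.
ΣO = 2.92079; factor = 8/ΣO = 2.73899.
Al apfu = 0.60298 × 2.73899 = 1.652.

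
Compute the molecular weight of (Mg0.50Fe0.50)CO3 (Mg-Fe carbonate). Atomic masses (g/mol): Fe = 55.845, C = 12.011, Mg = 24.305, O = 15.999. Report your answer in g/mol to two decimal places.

100.08 g/mol

M = 0.50×24.305 + 0.50×55.845 + 1×12.011 + 3×15.999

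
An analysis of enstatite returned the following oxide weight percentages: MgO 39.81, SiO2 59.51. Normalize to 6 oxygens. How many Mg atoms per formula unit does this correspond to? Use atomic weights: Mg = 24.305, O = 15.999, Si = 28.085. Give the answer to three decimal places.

1.996 Mg apfu

MgO (M=40.304): mol = 0.98774; Mg = 0.98774, O = 0.98774.
SiO2 (M=60.083): mol = 0.99046; Si = 0.99046, O = 1.98092.
ΣO = 2.96866; factor = 6/ΣO = 2.02111.
Mg apfu = 0.98774 × 2.02111 = 1.996.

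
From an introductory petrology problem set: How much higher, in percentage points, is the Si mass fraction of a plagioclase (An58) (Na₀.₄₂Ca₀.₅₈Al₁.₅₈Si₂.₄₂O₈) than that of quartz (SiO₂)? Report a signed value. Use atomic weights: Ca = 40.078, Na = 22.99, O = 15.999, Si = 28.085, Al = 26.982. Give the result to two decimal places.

First mineral: 67.966 g Si in 271.490 g formula = 25.03 wt% Si.
Second mineral: 28.085 g Si in 60.083 g formula = 46.74 wt% Si.
25.03% − 46.74% gives a difference of -21.71 percentage points.

-21.71 percentage points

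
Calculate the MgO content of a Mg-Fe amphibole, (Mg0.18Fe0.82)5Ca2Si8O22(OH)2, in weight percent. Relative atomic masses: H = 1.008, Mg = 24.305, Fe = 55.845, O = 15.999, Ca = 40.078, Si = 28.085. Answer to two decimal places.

Formula mass = 941.667 g/mol.
0.90 Mg → 0.9000 mol MgO per formula unit; M(MgO) = 40.304, so MgO mass = 36.274 g.
36.274/941.667 × 100 = 3.85 wt%.

3.85 wt%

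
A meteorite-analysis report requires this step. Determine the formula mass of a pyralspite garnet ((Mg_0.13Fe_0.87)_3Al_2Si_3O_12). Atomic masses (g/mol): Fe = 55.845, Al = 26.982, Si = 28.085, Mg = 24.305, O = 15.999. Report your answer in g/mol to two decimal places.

M = 0.39(24.305) + 2.61(55.845) + 2(26.982) + 3(28.085) + 12(15.999)

485.44 g/mol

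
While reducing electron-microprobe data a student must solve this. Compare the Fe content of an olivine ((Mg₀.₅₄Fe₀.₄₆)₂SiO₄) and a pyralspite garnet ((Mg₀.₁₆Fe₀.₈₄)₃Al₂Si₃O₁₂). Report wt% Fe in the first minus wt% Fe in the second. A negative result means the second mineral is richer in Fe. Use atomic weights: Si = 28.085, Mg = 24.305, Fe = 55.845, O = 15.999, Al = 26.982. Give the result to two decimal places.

1.11 percentage points

First mineral: 51.377 g Fe in 169.708 g formula = 30.27 wt% Fe.
Second mineral: 140.729 g Fe in 482.603 g formula = 29.16 wt% Fe.
30.27% − 29.16% gives a difference of 1.11 percentage points.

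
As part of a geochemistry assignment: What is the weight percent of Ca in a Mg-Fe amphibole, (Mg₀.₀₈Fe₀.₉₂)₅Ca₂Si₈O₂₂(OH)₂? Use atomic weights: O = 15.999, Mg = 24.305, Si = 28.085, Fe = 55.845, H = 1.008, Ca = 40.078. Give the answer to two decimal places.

8.37 mass %

Formula mass = 0.40*24.305 + 4.60*55.845 + 2*40.078 + 8*28.085 + 24*15.999 + 2*1.008 = 957.437 g/mol, of which 80.156 g is Ca.
So Ca makes up 80.156/957.437 = 0.0837 of the mass, i.e. 8.37%.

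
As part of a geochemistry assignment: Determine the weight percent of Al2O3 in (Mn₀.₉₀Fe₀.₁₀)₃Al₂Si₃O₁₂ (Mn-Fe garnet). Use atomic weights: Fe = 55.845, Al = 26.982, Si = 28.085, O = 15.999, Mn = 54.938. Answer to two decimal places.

Molar mass of (Mn₀.₉₀Fe₀.₁₀)₃Al₂Si₃O₁₂ = 2.70*54.938 + 0.30*55.845 + 2*26.982 + 3*28.085 + 12*15.999 = 495.293 g/mol.
Each formula unit contains 2 Al, equivalent to 2/2 = 1.0000 mol Al2O3.
M(Al2O3) = 2×26.982 + 3×15.999 = 101.961 g/mol.
Mass of Al2O3 per formula unit = 1.0000 × 101.961 = 101.961 g.
Al2O3 wt% = 101.961 / 495.293 × 100 = 20.59%.

20.59 wt%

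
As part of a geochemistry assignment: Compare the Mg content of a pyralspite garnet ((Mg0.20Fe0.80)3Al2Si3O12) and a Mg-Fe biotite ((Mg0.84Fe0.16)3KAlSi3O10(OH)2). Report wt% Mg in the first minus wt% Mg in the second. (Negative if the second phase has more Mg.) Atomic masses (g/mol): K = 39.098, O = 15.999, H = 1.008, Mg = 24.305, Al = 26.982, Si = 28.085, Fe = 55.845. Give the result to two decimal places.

Mg in (Mg0.20Fe0.80)3Al2Si3O12: molar mass 478.818 g/mol; 0.60×24.305 = 14.583 g → 3.05 wt%.
Mg in (Mg0.84Fe0.16)3KAlSi3O10(OH)2: molar mass 432.393 g/mol; 2.52×24.305 = 61.249 g → 14.17 wt%.
Difference = 3.05 − 14.17 = -11.12 percentage points.

-11.12 percentage points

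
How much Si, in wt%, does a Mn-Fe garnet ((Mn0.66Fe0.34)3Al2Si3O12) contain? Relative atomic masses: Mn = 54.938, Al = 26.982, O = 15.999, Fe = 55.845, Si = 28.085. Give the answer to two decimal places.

Formula mass = 1.98·54.938 + 1.02·55.845 + 2·26.982 + 3·28.085 + 12·15.999 = 495.946 g/mol, of which 84.255 g is Si.
So Si makes up 84.255/495.946 = 0.1699 of the mass, i.e. 16.99%.

16.99 wt%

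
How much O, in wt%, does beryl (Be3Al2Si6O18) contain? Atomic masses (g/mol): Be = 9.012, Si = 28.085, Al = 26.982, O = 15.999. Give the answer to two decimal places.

M(Be3Al2Si6O18) = 537.492 g/mol.
O contributes 18 × 15.999 = 287.982 g per mole.
287.982/537.492 = 0.5358 → 53.58%.

53.58 wt%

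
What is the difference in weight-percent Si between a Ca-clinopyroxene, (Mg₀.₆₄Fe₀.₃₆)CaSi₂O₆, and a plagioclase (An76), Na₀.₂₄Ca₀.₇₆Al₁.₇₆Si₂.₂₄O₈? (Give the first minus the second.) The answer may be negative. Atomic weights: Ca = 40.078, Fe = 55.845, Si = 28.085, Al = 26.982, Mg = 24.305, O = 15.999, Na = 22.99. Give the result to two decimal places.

1.72 percentage points

Si in (Mg₀.₆₄Fe₀.₃₆)CaSi₂O₆: molar mass 227.901 g/mol; 2×28.085 = 56.170 g → 24.65 wt%.
Si in Na₀.₂₄Ca₀.₇₆Al₁.₇₆Si₂.₂₄O₈: molar mass 274.368 g/mol; 2.24×28.085 = 62.910 g → 22.93 wt%.
Difference = 24.65 − 22.93 = 1.72 percentage points.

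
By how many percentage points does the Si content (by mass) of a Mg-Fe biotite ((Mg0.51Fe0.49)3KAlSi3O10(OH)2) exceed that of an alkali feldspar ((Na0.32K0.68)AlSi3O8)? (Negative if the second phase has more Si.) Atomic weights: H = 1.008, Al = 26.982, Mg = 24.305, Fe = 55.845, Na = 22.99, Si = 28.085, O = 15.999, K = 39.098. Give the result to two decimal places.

First mineral: 84.255 g Si in 463.618 g formula = 18.17 wt% Si.
Second mineral: 84.255 g Si in 273.172 g formula = 30.84 wt% Si.
18.17% − 30.84% gives a difference of -12.67 percentage points.

-12.67 percentage points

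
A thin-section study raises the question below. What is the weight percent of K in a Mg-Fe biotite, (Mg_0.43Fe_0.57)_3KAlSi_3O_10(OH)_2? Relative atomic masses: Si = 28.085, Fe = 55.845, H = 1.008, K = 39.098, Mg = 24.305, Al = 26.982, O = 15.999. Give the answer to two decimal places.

M((Mg_0.43Fe_0.57)_3KAlSi_3O_10(OH)_2) = 471.187 g/mol.
K contributes 1 × 39.098 = 39.098 g per mole.
39.098/471.187 = 0.0830 → 8.30%.

8.30 wt%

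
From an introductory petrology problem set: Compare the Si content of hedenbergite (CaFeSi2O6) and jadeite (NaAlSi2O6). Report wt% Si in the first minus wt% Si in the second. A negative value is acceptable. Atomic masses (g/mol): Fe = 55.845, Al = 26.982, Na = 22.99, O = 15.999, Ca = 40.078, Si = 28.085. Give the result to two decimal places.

First mineral: 56.170 g Si in 248.087 g formula = 22.64 wt% Si.
Second mineral: 56.170 g Si in 202.136 g formula = 27.79 wt% Si.
22.64% − 27.79% gives a difference of -5.15 percentage points.

-5.15 percentage points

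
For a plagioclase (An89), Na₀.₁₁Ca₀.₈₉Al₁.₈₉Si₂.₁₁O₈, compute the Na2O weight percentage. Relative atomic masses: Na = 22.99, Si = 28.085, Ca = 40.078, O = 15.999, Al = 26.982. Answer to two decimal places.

1.23 wt%

M(Na₀.₁₁Ca₀.₈₉Al₁.₈₉Si₂.₁₁O₈) = 276.446 g/mol; M(Na2O) = 61.979 g/mol.
Moles Na2O per formula unit = 0.11 Na ÷ 2 = 0.0550.
Na2O fraction = (0.0550 × 61.979) / 276.446 = 3.409/276.446 = 0.0123.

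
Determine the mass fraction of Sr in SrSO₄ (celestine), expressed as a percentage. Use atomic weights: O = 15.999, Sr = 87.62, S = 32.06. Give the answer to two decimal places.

Formula mass = 1·87.62 + 1·32.06 + 4·15.999 = 183.676 g/mol, of which 87.620 g is Sr.
So Sr makes up 87.620/183.676 = 0.4770 of the mass, i.e. 47.70%.

47.70 weight percent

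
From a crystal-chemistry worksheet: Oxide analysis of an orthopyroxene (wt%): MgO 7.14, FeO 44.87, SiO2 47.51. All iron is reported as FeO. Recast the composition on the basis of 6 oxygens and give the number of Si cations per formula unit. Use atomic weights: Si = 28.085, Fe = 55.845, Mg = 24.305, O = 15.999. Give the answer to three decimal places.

MgO (M=40.304): mol = 0.17715; Mg = 0.17715, O = 0.17715.
FeO (M=71.844): mol = 0.62455; Fe = 0.62455, O = 0.62455.
SiO2 (M=60.083): mol = 0.79074; Si = 0.79074, O = 1.58148.
ΣO = 2.38318; factor = 6/ΣO = 2.51764.
Si apfu = 0.79074 × 2.51764 = 1.991.

1.991 Si apfu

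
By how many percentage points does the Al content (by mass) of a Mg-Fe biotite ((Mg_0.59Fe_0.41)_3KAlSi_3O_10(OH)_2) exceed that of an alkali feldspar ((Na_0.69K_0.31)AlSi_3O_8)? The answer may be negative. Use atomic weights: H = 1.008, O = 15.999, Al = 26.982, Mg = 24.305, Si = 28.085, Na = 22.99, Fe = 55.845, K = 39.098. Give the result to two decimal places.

-4.18 percentage points

M((Mg_0.59Fe_0.41)_3KAlSi_3O_10(OH)_2) = 456.048 g/mol, so wt% Al = 26.982/456.048 × 100 = 5.92%.
M((Na_0.69K_0.31)AlSi_3O_8) = 267.212 g/mol, so wt% Al = 26.982/267.212 × 100 = 10.10%.
5.92 − 10.10 = -4.18 pp.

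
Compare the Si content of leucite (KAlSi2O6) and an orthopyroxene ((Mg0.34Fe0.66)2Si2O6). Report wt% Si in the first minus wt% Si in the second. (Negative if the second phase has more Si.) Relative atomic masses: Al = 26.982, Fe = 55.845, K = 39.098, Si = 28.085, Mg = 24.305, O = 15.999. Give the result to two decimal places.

Si in KAlSi2O6: molar mass 218.244 g/mol; 2×28.085 = 56.170 g → 25.74 wt%.
Si in (Mg0.34Fe0.66)2Si2O6: molar mass 242.407 g/mol; 2×28.085 = 56.170 g → 23.17 wt%.
Difference = 25.74 − 23.17 = 2.57 percentage points.

2.57 percentage points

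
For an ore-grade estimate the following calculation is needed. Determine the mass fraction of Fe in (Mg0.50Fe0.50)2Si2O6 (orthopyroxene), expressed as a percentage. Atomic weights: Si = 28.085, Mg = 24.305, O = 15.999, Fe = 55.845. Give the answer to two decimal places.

Molar mass of (Mg0.50Fe0.50)2Si2O6: 1×24.305 + 1×55.845 + 2×28.085 + 6×15.999 = 232.314 g/mol.
Mass of Fe per formula unit: 1 × 55.845 = 55.845 g.
Weight fraction Fe = 55.845 / 232.314 = 0.2404.

24.04 mass %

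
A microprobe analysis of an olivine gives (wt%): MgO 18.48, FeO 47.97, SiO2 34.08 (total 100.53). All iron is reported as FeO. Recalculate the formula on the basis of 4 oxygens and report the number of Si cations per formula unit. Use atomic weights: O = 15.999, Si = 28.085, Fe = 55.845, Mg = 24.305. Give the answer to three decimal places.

18.48 wt% MgO ÷ 40.304 g/mol = 0.45852 mol, giving 0.45852 Mg and 0.45852 O.
47.97 wt% FeO ÷ 71.844 g/mol = 0.66770 mol, giving 0.66770 Fe and 0.66770 O.
34.08 wt% SiO2 ÷ 60.083 g/mol = 0.56722 mol, giving 0.56722 Si and 1.13444 O.
Oxygen sums to 2.26066; scaling by 4/2.26066 = 1.76939 puts the formula on 4 O.
Si: 0.56722 × 1.76939 = 1.004 atoms per formula unit.

1.004 Si apfu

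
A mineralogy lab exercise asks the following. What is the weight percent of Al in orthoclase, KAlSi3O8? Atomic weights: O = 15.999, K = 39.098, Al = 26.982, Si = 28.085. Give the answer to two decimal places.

9.69 mass %

Molar mass of KAlSi3O8: 1×39.098 + 1×26.982 + 3×28.085 + 8×15.999 = 278.327 g/mol.
Mass of Al per formula unit: 1 × 26.982 = 26.982 g.
Weight fraction Al = 26.982 / 278.327 = 0.0969.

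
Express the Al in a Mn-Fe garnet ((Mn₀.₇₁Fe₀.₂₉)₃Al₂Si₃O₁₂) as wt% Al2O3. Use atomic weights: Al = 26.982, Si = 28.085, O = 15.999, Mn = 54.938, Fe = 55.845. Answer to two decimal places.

20.56 wt%

M((Mn₀.₇₁Fe₀.₂₉)₃Al₂Si₃O₁₂) = 495.810 g/mol; M(Al2O3) = 101.961 g/mol.
Moles Al2O3 per formula unit = 2 Al ÷ 2 = 1.0000.
Al2O3 fraction = (1.0000 × 101.961) / 495.810 = 101.961/495.810 = 0.2056.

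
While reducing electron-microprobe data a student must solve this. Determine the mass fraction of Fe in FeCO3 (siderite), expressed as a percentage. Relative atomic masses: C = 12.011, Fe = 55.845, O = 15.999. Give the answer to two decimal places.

M(FeCO3) = 115.853 g/mol.
Fe contributes 1 × 55.845 = 55.845 g per mole.
55.845/115.853 = 0.4820 → 48.20%.

48.20 wt%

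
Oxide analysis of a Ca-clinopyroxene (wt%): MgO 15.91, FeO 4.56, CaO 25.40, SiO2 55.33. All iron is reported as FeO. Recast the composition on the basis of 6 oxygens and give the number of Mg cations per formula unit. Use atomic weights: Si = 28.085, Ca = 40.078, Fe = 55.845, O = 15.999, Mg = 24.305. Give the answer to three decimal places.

0.860 Mg apfu

MgO: 15.91/40.304 = 0.39475 mol → 0.39475 mol Mg, 0.39475 mol O.
FeO: 4.56/71.844 = 0.06347 mol → 0.06347 mol Fe, 0.06347 mol O.
CaO: 25.40/56.077 = 0.45295 mol → 0.45295 mol Ca, 0.45295 mol O.
SiO2: 55.33/60.083 = 0.92089 mol → 0.92089 mol Si, 1.84178 mol O.
Total oxygen = 2.75295 mol. Normalization factor = 6/2.75295 = 2.17948.
Mg per 6 O = 0.39475 × 2.17948 = 0.860.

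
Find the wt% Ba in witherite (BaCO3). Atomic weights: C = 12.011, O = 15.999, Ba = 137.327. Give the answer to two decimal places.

M(BaCO3) = 197.335 g/mol.
Ba contributes 1 × 137.327 = 137.327 g per mole.
137.327/197.335 = 0.6959 → 69.59%.

69.59 weight percent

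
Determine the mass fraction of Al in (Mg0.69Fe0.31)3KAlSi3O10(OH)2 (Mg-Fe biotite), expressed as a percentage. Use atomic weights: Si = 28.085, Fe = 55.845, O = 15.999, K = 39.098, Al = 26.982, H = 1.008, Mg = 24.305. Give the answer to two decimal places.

6.04 weight percent

Formula mass = 2.07·24.305 + 0.93·55.845 + 1·39.098 + 1·26.982 + 3·28.085 + 12·15.999 + 2·1.008 = 446.586 g/mol, of which 26.982 g is Al.
So Al makes up 26.982/446.586 = 0.0604 of the mass, i.e. 6.04%.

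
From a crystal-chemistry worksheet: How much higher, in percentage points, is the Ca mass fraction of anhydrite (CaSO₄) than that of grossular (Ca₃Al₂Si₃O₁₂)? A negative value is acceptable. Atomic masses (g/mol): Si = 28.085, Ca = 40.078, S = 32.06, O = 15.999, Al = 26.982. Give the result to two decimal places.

Ca in CaSO₄: molar mass 136.134 g/mol; 1×40.078 = 40.078 g → 29.44 wt%.
Ca in Ca₃Al₂Si₃O₁₂: molar mass 450.441 g/mol; 3×40.078 = 120.234 g → 26.69 wt%.
Difference = 29.44 − 26.69 = 2.75 percentage points.

2.75 percentage points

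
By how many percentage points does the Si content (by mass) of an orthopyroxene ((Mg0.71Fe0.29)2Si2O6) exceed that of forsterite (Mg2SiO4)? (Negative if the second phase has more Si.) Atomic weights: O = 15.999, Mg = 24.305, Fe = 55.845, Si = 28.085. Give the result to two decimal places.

5.68 percentage points

Si in (Mg0.71Fe0.29)2Si2O6: molar mass 219.067 g/mol; 2×28.085 = 56.170 g → 25.64 wt%.
Si in Mg2SiO4: molar mass 140.691 g/mol; 1×28.085 = 28.085 g → 19.96 wt%.
Difference = 25.64 − 19.96 = 5.68 percentage points.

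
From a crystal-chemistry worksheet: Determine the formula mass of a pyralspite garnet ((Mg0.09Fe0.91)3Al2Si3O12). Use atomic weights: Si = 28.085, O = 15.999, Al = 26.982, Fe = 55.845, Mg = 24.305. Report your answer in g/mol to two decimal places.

The formula mass is the sum 0.27*24.305 + 2.73*55.845 + 2*26.982 + 3*28.085 + 12*15.999.

489.23 g/mol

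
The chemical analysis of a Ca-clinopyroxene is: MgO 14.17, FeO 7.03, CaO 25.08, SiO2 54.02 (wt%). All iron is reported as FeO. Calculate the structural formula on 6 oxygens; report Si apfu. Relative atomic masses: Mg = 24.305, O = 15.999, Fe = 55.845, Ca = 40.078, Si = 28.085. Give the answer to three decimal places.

2.002 Si apfu

MgO (M=40.304): mol = 0.35158; Mg = 0.35158, O = 0.35158.
FeO (M=71.844): mol = 0.09785; Fe = 0.09785, O = 0.09785.
CaO (M=56.077): mol = 0.44724; Ca = 0.44724, O = 0.44724.
SiO2 (M=60.083): mol = 0.89909; Si = 0.89909, O = 1.79818.
ΣO = 2.69485; factor = 6/ΣO = 2.22647.
Si apfu = 0.89909 × 2.22647 = 2.002.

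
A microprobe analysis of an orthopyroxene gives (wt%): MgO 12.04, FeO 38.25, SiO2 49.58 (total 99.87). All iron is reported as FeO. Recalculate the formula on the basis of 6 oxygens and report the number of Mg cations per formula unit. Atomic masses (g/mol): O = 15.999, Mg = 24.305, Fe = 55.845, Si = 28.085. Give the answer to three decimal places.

0.722 Mg apfu

12.04 wt% MgO ÷ 40.304 g/mol = 0.29873 mol, giving 0.29873 Mg and 0.29873 O.
38.25 wt% FeO ÷ 71.844 g/mol = 0.53240 mol, giving 0.53240 Fe and 0.53240 O.
49.58 wt% SiO2 ÷ 60.083 g/mol = 0.82519 mol, giving 0.82519 Si and 1.65038 O.
Oxygen sums to 2.48151; scaling by 6/2.48151 = 2.41788 puts the formula on 6 O.
Mg: 0.29873 × 2.41788 = 0.722 atoms per formula unit.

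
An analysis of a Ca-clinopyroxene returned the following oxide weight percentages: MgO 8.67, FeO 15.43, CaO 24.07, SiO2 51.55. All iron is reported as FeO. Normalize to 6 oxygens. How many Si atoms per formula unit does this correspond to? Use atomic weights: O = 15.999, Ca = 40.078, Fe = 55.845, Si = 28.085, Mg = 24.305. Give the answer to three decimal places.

8.67 wt% MgO ÷ 40.304 g/mol = 0.21512 mol, giving 0.21512 Mg and 0.21512 O.
15.43 wt% FeO ÷ 71.844 g/mol = 0.21477 mol, giving 0.21477 Fe and 0.21477 O.
24.07 wt% CaO ÷ 56.077 g/mol = 0.42923 mol, giving 0.42923 Ca and 0.42923 O.
51.55 wt% SiO2 ÷ 60.083 g/mol = 0.85798 mol, giving 0.85798 Si and 1.71596 O.
Oxygen sums to 2.57508; scaling by 6/2.57508 = 2.33002 puts the formula on 6 O.
Si: 0.85798 × 2.33002 = 1.999 atoms per formula unit.

1.999 Si apfu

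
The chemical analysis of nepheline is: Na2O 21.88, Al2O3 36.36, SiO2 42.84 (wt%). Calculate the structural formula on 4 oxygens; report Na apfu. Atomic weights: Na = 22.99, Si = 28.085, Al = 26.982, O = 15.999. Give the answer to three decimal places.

0.991 Na apfu

Na2O: 21.88/61.979 = 0.35302 mol → 0.70604 mol Na, 0.35302 mol O.
Al2O3: 36.36/101.961 = 0.35661 mol → 0.71322 mol Al, 1.06983 mol O.
SiO2: 42.84/60.083 = 0.71301 mol → 0.71301 mol Si, 1.42602 mol O.
Total oxygen = 2.84887 mol. Normalization factor = 4/2.84887 = 1.40407.
Na per 4 O = 0.70604 × 1.40407 = 0.991.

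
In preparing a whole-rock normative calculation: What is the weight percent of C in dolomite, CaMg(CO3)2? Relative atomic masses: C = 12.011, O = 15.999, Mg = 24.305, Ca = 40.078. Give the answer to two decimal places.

13.03 wt%

M(CaMg(CO3)2) = 184.399 g/mol.
C contributes 2 × 12.011 = 24.022 g per mole.
24.022/184.399 = 0.1303 → 13.03%.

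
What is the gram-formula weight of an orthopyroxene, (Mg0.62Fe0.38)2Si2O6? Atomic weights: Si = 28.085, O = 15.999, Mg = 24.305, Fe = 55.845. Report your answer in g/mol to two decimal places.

224.74 g/mol

The formula mass is the sum 1.24*24.305 + 0.76*55.845 + 2*28.085 + 6*15.999.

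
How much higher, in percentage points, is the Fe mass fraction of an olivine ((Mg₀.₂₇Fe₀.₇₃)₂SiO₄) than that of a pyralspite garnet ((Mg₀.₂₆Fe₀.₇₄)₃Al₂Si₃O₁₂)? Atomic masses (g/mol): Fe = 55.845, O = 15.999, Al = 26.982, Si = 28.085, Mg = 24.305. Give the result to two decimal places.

17.46 percentage points

M((Mg₀.₂₇Fe₀.₇₃)₂SiO₄) = 186.739 g/mol, so wt% Fe = 81.534/186.739 × 100 = 43.66%.
M((Mg₀.₂₆Fe₀.₇₄)₃Al₂Si₃O₁₂) = 473.141 g/mol, so wt% Fe = 123.976/473.141 × 100 = 26.20%.
43.66 − 26.20 = 17.46 pp.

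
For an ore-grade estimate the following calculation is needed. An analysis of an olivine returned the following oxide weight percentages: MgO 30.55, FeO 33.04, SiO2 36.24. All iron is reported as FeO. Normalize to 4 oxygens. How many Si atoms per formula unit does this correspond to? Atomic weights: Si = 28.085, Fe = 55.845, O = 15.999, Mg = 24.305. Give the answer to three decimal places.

0.995 Si apfu

MgO (M=40.304): mol = 0.75799; Mg = 0.75799, O = 0.75799.
FeO (M=71.844): mol = 0.45989; Fe = 0.45989, O = 0.45989.
SiO2 (M=60.083): mol = 0.60317; Si = 0.60317, O = 1.20634.
ΣO = 2.42422; factor = 4/ΣO = 1.65002.
Si apfu = 0.60317 × 1.65002 = 0.995.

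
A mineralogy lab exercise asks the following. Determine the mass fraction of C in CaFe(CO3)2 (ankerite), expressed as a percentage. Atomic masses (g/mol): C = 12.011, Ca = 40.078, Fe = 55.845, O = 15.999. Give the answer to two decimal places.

Molar mass of CaFe(CO3)2: 1×40.078 + 1×55.845 + 2×12.011 + 6×15.999 = 215.939 g/mol.
Mass of C per formula unit: 2 × 12.011 = 24.022 g.
Weight fraction C = 24.022 / 215.939 = 0.1112.

11.12 wt%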